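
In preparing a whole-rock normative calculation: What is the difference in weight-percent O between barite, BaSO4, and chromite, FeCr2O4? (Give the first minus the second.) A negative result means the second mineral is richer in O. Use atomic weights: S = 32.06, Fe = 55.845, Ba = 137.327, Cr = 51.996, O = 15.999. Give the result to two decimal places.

O in BaSO4: molar mass 233.383 g/mol; 4×15.999 = 63.996 g → 27.42 wt%.
O in FeCr2O4: molar mass 223.833 g/mol; 4×15.999 = 63.996 g → 28.59 wt%.
Difference = 27.42 − 28.59 = -1.17 percentage points.

-1.17 percentage points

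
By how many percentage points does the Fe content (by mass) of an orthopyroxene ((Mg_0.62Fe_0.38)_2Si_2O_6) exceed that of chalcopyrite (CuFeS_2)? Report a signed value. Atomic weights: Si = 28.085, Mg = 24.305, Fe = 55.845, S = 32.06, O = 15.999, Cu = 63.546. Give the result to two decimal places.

-11.55 percentage points

First mineral: 42.442 g Fe in 224.744 g formula = 18.88 wt% Fe.
Second mineral: 55.845 g Fe in 183.511 g formula = 30.43 wt% Fe.
18.88% − 30.43% gives a difference of -11.55 percentage points.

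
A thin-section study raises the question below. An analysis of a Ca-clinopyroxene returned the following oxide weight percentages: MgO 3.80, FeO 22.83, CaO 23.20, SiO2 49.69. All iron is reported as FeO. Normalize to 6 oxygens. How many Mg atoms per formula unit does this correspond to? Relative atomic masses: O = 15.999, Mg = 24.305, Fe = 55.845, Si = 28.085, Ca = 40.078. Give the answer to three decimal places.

0.228 Mg apfu

MgO (M=40.304): mol = 0.09428; Mg = 0.09428, O = 0.09428.
FeO (M=71.844): mol = 0.31777; Fe = 0.31777, O = 0.31777.
CaO (M=56.077): mol = 0.41372; Ca = 0.41372, O = 0.41372.
SiO2 (M=60.083): mol = 0.82702; Si = 0.82702, O = 1.65404.
ΣO = 2.47981; factor = 6/ΣO = 2.41954.
Mg apfu = 0.09428 × 2.41954 = 0.228.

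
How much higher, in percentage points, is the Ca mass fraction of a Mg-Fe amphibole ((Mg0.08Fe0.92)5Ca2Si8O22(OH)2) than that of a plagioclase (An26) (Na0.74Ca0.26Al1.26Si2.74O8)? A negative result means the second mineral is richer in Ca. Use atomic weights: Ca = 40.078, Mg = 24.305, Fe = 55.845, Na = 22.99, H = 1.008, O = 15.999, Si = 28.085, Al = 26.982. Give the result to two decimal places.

4.46 percentage points

Ca in (Mg0.08Fe0.92)5Ca2Si8O22(OH)2: molar mass 957.437 g/mol; 2×40.078 = 80.156 g → 8.37 wt%.
Ca in Na0.74Ca0.26Al1.26Si2.74O8: molar mass 266.375 g/mol; 0.26×40.078 = 10.420 g → 3.91 wt%.
Difference = 8.37 − 3.91 = 4.46 percentage points.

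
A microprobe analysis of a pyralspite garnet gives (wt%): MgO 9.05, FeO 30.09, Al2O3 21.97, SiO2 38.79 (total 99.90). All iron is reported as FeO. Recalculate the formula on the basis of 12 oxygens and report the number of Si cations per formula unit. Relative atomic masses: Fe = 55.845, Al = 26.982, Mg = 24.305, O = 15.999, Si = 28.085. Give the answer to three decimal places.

MgO (M=40.304): mol = 0.22454; Mg = 0.22454, O = 0.22454.
FeO (M=71.844): mol = 0.41882; Fe = 0.41882, O = 0.41882.
Al2O3 (M=101.961): mol = 0.21547; Al = 0.43094, O = 0.64641.
SiO2 (M=60.083): mol = 0.64561; Si = 0.64561, O = 1.29122.
ΣO = 2.58099; factor = 12/ΣO = 4.64938.
Si apfu = 0.64561 × 4.64938 = 3.002.

3.002 Si apfu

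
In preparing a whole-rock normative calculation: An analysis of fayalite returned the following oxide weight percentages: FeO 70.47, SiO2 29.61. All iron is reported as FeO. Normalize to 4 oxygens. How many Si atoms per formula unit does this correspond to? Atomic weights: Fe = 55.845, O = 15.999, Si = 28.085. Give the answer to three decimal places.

1.002 Si apfu

70.47 wt% FeO ÷ 71.844 g/mol = 0.98088 mol, giving 0.98088 Fe and 0.98088 O.
29.61 wt% SiO2 ÷ 60.083 g/mol = 0.49282 mol, giving 0.49282 Si and 0.98564 O.
Oxygen sums to 1.96652; scaling by 4/1.96652 = 2.03405 puts the formula on 4 O.
Si: 0.49282 × 2.03405 = 1.002 atoms per formula unit.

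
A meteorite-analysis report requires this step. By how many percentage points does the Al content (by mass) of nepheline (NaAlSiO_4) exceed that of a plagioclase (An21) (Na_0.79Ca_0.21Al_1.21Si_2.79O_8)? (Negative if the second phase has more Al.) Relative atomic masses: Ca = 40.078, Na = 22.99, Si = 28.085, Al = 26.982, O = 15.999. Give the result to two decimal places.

M(NaAlSiO_4) = 142.053 g/mol, so wt% Al = 26.982/142.053 × 100 = 18.99%.
M(Na_0.79Ca_0.21Al_1.21Si_2.79O_8) = 265.576 g/mol, so wt% Al = 32.648/265.576 × 100 = 12.29%.
18.99 − 12.29 = 6.70 pp.

6.70 percentage points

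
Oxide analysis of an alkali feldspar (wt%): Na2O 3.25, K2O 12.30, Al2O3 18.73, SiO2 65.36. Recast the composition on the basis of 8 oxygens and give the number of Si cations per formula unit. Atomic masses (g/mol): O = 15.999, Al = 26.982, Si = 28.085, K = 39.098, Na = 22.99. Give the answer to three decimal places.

2.991 Si apfu

3.25 wt% Na2O ÷ 61.979 g/mol = 0.05244 mol, giving 0.10488 Na and 0.05244 O.
12.30 wt% K2O ÷ 94.195 g/mol = 0.13058 mol, giving 0.26116 K and 0.13058 O.
18.73 wt% Al2O3 ÷ 101.961 g/mol = 0.18370 mol, giving 0.36740 Al and 0.55110 O.
65.36 wt% SiO2 ÷ 60.083 g/mol = 1.08783 mol, giving 1.08783 Si and 2.17566 O.
Oxygen sums to 2.90978; scaling by 8/2.90978 = 2.74935 puts the formula on 8 O.
Si: 1.08783 × 2.74935 = 2.991 atoms per formula unit.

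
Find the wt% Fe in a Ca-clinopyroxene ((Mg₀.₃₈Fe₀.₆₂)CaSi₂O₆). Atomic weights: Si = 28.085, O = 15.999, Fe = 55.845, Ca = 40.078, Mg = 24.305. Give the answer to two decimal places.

Formula mass = 0.38×24.305 + 0.62×55.845 + 1×40.078 + 2×28.085 + 6×15.999 = 236.102 g/mol, of which 34.624 g is Fe.
So Fe makes up 34.624/236.102 = 0.1466 of the mass, i.e. 14.66%.

14.66 weight percent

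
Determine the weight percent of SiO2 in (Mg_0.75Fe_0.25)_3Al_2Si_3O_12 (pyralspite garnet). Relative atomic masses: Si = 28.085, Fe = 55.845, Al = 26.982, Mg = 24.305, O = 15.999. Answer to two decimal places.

42.23 wt%

M((Mg_0.75Fe_0.25)_3Al_2Si_3O_12) = 426.777 g/mol; M(SiO2) = 60.083 g/mol.
Moles SiO2 per formula unit = 3 Si ÷ 1 = 3.0000.
SiO2 fraction = (3.0000 × 60.083) / 426.777 = 180.249/426.777 = 0.4223.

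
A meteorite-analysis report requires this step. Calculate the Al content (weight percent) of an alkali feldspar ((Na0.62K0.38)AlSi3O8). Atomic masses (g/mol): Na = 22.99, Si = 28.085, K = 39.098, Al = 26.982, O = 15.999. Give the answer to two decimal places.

10.06 weight percent

Formula mass = 0.62*22.99 + 0.38*39.098 + 1*26.982 + 3*28.085 + 8*15.999 = 268.340 g/mol, of which 26.982 g is Al.
So Al makes up 26.982/268.340 = 0.1006 of the mass, i.e. 10.06%.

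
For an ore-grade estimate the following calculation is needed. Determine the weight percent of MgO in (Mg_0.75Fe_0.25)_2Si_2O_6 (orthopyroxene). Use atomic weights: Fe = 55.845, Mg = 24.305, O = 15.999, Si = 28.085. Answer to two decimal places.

Formula mass = 216.544 g/mol.
1.50 Mg → 1.5000 mol MgO per formula unit; M(MgO) = 40.304, so MgO mass = 60.456 g.
60.456/216.544 × 100 = 27.92 wt%.

27.92 wt%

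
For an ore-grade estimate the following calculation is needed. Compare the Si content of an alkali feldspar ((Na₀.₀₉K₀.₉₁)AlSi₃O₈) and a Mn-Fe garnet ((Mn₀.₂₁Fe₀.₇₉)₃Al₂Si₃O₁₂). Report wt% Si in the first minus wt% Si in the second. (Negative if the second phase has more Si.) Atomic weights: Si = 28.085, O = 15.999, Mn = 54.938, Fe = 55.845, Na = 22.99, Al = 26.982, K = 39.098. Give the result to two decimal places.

13.48 percentage points

M((Na₀.₀₉K₀.₉₁)AlSi₃O₈) = 276.877 g/mol, so wt% Si = 84.255/276.877 × 100 = 30.43%.
M((Mn₀.₂₁Fe₀.₇₉)₃Al₂Si₃O₁₂) = 497.171 g/mol, so wt% Si = 84.255/497.171 × 100 = 16.95%.
30.43 − 16.95 = 13.48 pp.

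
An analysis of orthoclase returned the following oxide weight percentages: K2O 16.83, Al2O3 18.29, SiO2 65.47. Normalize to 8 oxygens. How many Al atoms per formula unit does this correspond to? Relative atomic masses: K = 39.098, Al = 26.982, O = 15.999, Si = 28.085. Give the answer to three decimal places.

16.83 wt% K2O ÷ 94.195 g/mol = 0.17867 mol, giving 0.35734 K and 0.17867 O.
18.29 wt% Al2O3 ÷ 101.961 g/mol = 0.17938 mol, giving 0.35876 Al and 0.53814 O.
65.47 wt% SiO2 ÷ 60.083 g/mol = 1.08966 mol, giving 1.08966 Si and 2.17932 O.
Oxygen sums to 2.89613; scaling by 8/2.89613 = 2.76231 puts the formula on 8 O.
Al: 0.35876 × 2.76231 = 0.991 atoms per formula unit.

0.991 Al apfu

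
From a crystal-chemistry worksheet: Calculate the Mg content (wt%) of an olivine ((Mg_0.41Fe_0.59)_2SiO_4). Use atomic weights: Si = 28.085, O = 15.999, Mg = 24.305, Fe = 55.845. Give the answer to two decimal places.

M((Mg_0.41Fe_0.59)_2SiO_4) = 177.908 g/mol.
Mg contributes 0.82 × 24.305 = 19.930 g per mole.
19.930/177.908 = 0.1120 → 11.20%.

11.20 wt%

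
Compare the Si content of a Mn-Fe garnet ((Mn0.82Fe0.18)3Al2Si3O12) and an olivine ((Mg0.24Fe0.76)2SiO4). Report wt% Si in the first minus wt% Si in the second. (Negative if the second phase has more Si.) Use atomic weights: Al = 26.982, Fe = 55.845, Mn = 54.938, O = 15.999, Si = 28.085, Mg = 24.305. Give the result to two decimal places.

Si in (Mn0.82Fe0.18)3Al2Si3O12: molar mass 495.511 g/mol; 3×28.085 = 84.255 g → 17.00 wt%.
Si in (Mg0.24Fe0.76)2SiO4: molar mass 188.632 g/mol; 1×28.085 = 28.085 g → 14.89 wt%.
Difference = 17.00 − 14.89 = 2.11 percentage points.

2.11 percentage points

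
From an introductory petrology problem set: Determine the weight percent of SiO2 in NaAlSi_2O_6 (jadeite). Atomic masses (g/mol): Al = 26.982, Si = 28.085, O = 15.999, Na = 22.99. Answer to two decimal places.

Formula mass = 202.136 g/mol.
2 Si → 2.0000 mol SiO2 per formula unit; M(SiO2) = 60.083, so SiO2 mass = 120.166 g.
120.166/202.136 × 100 = 59.45 wt%.

59.45 wt%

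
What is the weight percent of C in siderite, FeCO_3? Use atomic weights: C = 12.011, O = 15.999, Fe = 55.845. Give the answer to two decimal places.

10.37 mass %

Formula mass = 1·55.845 + 1·12.011 + 3·15.999 = 115.853 g/mol, of which 12.011 g is C.
So C makes up 12.011/115.853 = 0.1037 of the mass, i.e. 10.37%.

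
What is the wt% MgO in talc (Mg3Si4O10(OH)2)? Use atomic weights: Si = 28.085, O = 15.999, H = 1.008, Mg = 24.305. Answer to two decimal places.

M(Mg3Si4O10(OH)2) = 379.259 g/mol; M(MgO) = 40.304 g/mol.
Moles MgO per formula unit = 3 Mg ÷ 1 = 3.0000.
MgO fraction = (3.0000 × 40.304) / 379.259 = 120.912/379.259 = 0.3188.

31.88 wt%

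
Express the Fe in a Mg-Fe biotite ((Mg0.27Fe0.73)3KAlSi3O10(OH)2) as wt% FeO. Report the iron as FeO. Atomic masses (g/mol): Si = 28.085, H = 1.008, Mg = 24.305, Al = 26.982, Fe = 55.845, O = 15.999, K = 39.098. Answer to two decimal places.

Molar mass of (Mg0.27Fe0.73)3KAlSi3O10(OH)2 = 0.81*24.305 + 2.19*55.845 + 1*39.098 + 1*26.982 + 3*28.085 + 12*15.999 + 2*1.008 = 486.327 g/mol.
Each formula unit contains 2.19 Fe, equivalent to 2.19/1 = 2.1900 mol FeO.
M(FeO) = 1×55.845 + 1×15.999 = 71.844 g/mol.
Mass of FeO per formula unit = 2.1900 × 71.844 = 157.338 g.
FeO wt% = 157.338 / 486.327 × 100 = 32.35%.

32.35 wt%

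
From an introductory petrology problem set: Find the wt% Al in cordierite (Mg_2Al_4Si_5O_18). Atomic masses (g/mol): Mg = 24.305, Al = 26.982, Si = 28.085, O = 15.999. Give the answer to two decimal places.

M(Mg_2Al_4Si_5O_18) = 584.945 g/mol.
Al contributes 4 × 26.982 = 107.928 g per mole.
107.928/584.945 = 0.1845 → 18.45%.

18.45 mass %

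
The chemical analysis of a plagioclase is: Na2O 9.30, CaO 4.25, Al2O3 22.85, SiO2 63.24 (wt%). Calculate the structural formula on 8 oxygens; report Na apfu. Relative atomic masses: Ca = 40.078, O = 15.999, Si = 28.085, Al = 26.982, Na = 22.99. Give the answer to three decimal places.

Na2O: 9.30/61.979 = 0.15005 mol → 0.30010 mol Na, 0.15005 mol O.
CaO: 4.25/56.077 = 0.07579 mol → 0.07579 mol Ca, 0.07579 mol O.
Al2O3: 22.85/101.961 = 0.22411 mol → 0.44822 mol Al, 0.67233 mol O.
SiO2: 63.24/60.083 = 1.05254 mol → 1.05254 mol Si, 2.10508 mol O.
Total oxygen = 3.00325 mol. Normalization factor = 8/3.00325 = 2.66378.
Na per 8 O = 0.30010 × 2.66378 = 0.799.

0.799 Na apfu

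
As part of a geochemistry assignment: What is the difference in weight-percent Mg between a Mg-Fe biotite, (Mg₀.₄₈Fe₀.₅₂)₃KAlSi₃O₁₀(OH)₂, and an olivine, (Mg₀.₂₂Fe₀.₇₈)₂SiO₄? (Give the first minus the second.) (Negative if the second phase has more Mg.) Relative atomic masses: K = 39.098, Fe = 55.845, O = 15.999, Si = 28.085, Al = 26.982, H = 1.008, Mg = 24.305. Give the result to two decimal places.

First mineral: 34.999 g Mg in 466.456 g formula = 7.50 wt% Mg.
Second mineral: 10.694 g Mg in 189.893 g formula = 5.63 wt% Mg.
7.50% − 5.63% gives a difference of 1.87 percentage points.

1.87 percentage points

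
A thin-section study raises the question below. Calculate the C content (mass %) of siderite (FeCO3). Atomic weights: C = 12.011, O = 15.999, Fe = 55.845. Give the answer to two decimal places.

10.37 mass %

Molar mass of FeCO3: 1*55.845 + 1*12.011 + 3*15.999 = 115.853 g/mol.
Mass of C per formula unit: 1 × 12.011 = 12.011 g.
Weight fraction C = 12.011 / 115.853 = 0.1037.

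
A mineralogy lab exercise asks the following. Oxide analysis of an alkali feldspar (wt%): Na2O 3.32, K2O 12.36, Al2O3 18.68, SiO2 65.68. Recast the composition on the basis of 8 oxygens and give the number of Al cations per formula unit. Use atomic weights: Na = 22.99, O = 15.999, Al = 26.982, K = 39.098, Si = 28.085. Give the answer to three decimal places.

Na2O (M=61.979): mol = 0.05357; Na = 0.10714, O = 0.05357.
K2O (M=94.195): mol = 0.13122; K = 0.26244, O = 0.13122.
Al2O3 (M=101.961): mol = 0.18321; Al = 0.36642, O = 0.54963.
SiO2 (M=60.083): mol = 1.09315; Si = 1.09315, O = 2.18630.
ΣO = 2.92072; factor = 8/ΣO = 2.73905.
Al apfu = 0.36642 × 2.73905 = 1.004.

1.004 Al apfu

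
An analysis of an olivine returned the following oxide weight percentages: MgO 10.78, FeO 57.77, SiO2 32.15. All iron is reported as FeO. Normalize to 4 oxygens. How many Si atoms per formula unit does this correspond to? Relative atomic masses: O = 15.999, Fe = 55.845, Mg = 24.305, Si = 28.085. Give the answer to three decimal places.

MgO: 10.78/40.304 = 0.26747 mol → 0.26747 mol Mg, 0.26747 mol O.
FeO: 57.77/71.844 = 0.80410 mol → 0.80410 mol Fe, 0.80410 mol O.
SiO2: 32.15/60.083 = 0.53509 mol → 0.53509 mol Si, 1.07018 mol O.
Total oxygen = 2.14175 mol. Normalization factor = 4/2.14175 = 1.86763.
Si per 4 O = 0.53509 × 1.86763 = 0.999.

0.999 Si apfu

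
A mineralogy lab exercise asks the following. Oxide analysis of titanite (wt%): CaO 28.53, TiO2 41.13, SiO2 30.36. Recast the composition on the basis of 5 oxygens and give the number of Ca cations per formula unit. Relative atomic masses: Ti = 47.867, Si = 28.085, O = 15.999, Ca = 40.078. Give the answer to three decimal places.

0.998 Ca apfu

CaO: 28.53/56.077 = 0.50876 mol → 0.50876 mol Ca, 0.50876 mol O.
TiO2: 41.13/79.865 = 0.51499 mol → 0.51499 mol Ti, 1.02998 mol O.
SiO2: 30.36/60.083 = 0.50530 mol → 0.50530 mol Si, 1.01060 mol O.
Total oxygen = 2.54934 mol. Normalization factor = 5/2.54934 = 1.96129.
Ca per 5 O = 0.50876 × 1.96129 = 0.998.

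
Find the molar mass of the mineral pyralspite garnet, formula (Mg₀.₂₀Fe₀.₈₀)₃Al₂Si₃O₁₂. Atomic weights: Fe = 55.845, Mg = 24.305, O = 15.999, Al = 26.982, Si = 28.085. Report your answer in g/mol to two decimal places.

478.82 g/mol

M = 0.60·24.305 + 2.40·55.845 + 2·26.982 + 3·28.085 + 12·15.999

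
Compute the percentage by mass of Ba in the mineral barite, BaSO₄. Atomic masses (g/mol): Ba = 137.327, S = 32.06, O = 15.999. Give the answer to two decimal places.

M(BaSO₄) = 233.383 g/mol.
Ba contributes 1 × 137.327 = 137.327 g per mole.
137.327/233.383 = 0.5884 → 58.84%.

58.84 mass %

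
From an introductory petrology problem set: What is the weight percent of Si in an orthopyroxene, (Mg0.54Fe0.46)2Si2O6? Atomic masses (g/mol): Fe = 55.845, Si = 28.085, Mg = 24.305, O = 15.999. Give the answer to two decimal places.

Molar mass of (Mg0.54Fe0.46)2Si2O6: 1.08×24.305 + 0.92×55.845 + 2×28.085 + 6×15.999 = 229.791 g/mol.
Mass of Si per formula unit: 2 × 28.085 = 56.170 g.
Weight fraction Si = 56.170 / 229.791 = 0.2444.

24.44 weight percent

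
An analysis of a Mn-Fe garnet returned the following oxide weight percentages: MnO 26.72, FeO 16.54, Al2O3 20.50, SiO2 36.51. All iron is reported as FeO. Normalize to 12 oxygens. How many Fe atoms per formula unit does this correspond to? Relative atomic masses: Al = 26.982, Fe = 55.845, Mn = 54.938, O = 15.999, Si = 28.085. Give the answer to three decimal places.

26.72 wt% MnO ÷ 70.937 g/mol = 0.37667 mol, giving 0.37667 Mn and 0.37667 O.
16.54 wt% FeO ÷ 71.844 g/mol = 0.23022 mol, giving 0.23022 Fe and 0.23022 O.
20.50 wt% Al2O3 ÷ 101.961 g/mol = 0.20106 mol, giving 0.40212 Al and 0.60318 O.
36.51 wt% SiO2 ÷ 60.083 g/mol = 0.60766 mol, giving 0.60766 Si and 1.21532 O.
Oxygen sums to 2.42539; scaling by 12/2.42539 = 4.94766 puts the formula on 12 O.
Fe: 0.23022 × 4.94766 = 1.139 atoms per formula unit.

1.139 Fe apfu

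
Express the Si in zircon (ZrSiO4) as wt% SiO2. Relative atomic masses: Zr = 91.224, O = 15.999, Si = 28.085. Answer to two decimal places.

Molar mass of ZrSiO4 = 1·91.224 + 1·28.085 + 4·15.999 = 183.305 g/mol.
Each formula unit contains 1 Si, equivalent to 1/1 = 1.0000 mol SiO2.
M(SiO2) = 1×28.085 + 2×15.999 = 60.083 g/mol.
Mass of SiO2 per formula unit = 1.0000 × 60.083 = 60.083 g.
SiO2 wt% = 60.083 / 183.305 × 100 = 32.78%.

32.78 wt%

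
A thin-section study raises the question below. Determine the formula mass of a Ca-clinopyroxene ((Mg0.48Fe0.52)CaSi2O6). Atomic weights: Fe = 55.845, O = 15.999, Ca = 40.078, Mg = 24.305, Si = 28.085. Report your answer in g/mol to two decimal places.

The formula mass is the sum 0.48*24.305 + 0.52*55.845 + 1*40.078 + 2*28.085 + 6*15.999.

232.95 g/mol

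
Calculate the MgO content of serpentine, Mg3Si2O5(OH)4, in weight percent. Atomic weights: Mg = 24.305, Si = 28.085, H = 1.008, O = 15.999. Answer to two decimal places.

M(Mg3Si2O5(OH)4) = 277.108 g/mol; M(MgO) = 40.304 g/mol.
Moles MgO per formula unit = 3 Mg ÷ 1 = 3.0000.
MgO fraction = (3.0000 × 40.304) / 277.108 = 120.912/277.108 = 0.4363.

43.63 wt%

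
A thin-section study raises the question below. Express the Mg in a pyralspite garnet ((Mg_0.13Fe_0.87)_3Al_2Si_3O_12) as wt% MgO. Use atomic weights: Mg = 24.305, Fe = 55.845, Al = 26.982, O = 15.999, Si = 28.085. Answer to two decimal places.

M((Mg_0.13Fe_0.87)_3Al_2Si_3O_12) = 485.441 g/mol; M(MgO) = 40.304 g/mol.
Moles MgO per formula unit = 0.39 Mg ÷ 1 = 0.3900.
MgO fraction = (0.3900 × 40.304) / 485.441 = 15.719/485.441 = 0.0324.

3.24 wt%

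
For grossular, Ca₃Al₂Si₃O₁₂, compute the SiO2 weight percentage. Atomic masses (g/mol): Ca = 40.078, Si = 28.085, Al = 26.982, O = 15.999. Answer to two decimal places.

Molar mass of Ca₃Al₂Si₃O₁₂ = 3×40.078 + 2×26.982 + 3×28.085 + 12×15.999 = 450.441 g/mol.
Each formula unit contains 3 Si, equivalent to 3/1 = 3.0000 mol SiO2.
M(SiO2) = 1×28.085 + 2×15.999 = 60.083 g/mol.
Mass of SiO2 per formula unit = 3.0000 × 60.083 = 180.249 g.
SiO2 wt% = 180.249 / 450.441 × 100 = 40.02%.

40.02 wt%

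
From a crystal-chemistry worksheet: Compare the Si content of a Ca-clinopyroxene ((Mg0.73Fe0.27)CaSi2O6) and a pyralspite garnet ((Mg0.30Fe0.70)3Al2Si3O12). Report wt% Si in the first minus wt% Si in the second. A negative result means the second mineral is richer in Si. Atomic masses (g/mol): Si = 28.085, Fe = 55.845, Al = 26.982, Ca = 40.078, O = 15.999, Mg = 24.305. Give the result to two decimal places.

First mineral: 56.170 g Si in 225.063 g formula = 24.96 wt% Si.
Second mineral: 84.255 g Si in 469.356 g formula = 17.95 wt% Si.
24.96% − 17.95% gives a difference of 7.01 percentage points.

7.01 percentage points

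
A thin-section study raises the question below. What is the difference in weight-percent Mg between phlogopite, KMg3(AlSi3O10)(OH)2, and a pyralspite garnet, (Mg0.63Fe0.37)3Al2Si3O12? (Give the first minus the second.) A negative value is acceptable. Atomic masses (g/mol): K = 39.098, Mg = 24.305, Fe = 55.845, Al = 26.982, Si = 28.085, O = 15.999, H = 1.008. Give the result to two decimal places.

M(KMg3(AlSi3O10)(OH)2) = 417.254 g/mol, so wt% Mg = 72.915/417.254 × 100 = 17.47%.
M((Mg0.63Fe0.37)3Al2Si3O12) = 438.131 g/mol, so wt% Mg = 45.936/438.131 × 100 = 10.48%.
17.47 − 10.48 = 6.99 pp.

6.99 percentage points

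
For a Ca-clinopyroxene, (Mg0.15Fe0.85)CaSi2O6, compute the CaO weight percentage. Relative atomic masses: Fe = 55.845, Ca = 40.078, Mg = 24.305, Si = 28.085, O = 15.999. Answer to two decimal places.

23.04 wt%

Formula mass = 243.356 g/mol.
1 Ca → 1.0000 mol CaO per formula unit; M(CaO) = 56.077, so CaO mass = 56.077 g.
56.077/243.356 × 100 = 23.04 wt%.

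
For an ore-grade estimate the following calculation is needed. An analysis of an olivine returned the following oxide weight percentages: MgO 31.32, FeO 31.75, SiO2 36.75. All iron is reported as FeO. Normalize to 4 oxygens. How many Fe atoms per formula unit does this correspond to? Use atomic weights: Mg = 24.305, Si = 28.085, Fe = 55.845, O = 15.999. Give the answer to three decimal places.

0.724 Fe apfu

31.32 wt% MgO ÷ 40.304 g/mol = 0.77709 mol, giving 0.77709 Mg and 0.77709 O.
31.75 wt% FeO ÷ 71.844 g/mol = 0.44193 mol, giving 0.44193 Fe and 0.44193 O.
36.75 wt% SiO2 ÷ 60.083 g/mol = 0.61165 mol, giving 0.61165 Si and 1.22330 O.
Oxygen sums to 2.44232; scaling by 4/2.44232 = 1.63779 puts the formula on 4 O.
Fe: 0.44193 × 1.63779 = 0.724 atoms per formula unit.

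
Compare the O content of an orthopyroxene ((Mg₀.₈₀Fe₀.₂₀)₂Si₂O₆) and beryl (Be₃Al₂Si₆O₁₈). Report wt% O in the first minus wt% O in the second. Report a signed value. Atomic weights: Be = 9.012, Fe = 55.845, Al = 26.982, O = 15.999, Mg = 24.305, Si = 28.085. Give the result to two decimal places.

-8.59 percentage points

O in (Mg₀.₈₀Fe₀.₂₀)₂Si₂O₆: molar mass 213.390 g/mol; 6×15.999 = 95.994 g → 44.99 wt%.
O in Be₃Al₂Si₆O₁₈: molar mass 537.492 g/mol; 18×15.999 = 287.982 g → 53.58 wt%.
Difference = 44.99 − 53.58 = -8.59 percentage points.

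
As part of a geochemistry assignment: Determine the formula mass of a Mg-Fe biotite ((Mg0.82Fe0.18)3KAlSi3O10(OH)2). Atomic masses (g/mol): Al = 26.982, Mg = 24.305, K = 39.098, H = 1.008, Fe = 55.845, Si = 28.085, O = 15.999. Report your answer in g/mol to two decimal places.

434.29 g/mol

M = 2.46×24.305 + 0.54×55.845 + 1×39.098 + 1×26.982 + 3×28.085 + 12×15.999 + 2×1.008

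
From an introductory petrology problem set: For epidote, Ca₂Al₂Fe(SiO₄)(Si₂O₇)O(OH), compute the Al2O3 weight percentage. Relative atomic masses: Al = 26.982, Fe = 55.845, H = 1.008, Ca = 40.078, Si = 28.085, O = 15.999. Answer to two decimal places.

Molar mass of Ca₂Al₂Fe(SiO₄)(Si₂O₇)O(OH) = 2·40.078 + 2·26.982 + 1·55.845 + 3·28.085 + 13·15.999 + 1·1.008 = 483.215 g/mol.
Each formula unit contains 2 Al, equivalent to 2/2 = 1.0000 mol Al2O3.
M(Al2O3) = 2×26.982 + 3×15.999 = 101.961 g/mol.
Mass of Al2O3 per formula unit = 1.0000 × 101.961 = 101.961 g.
Al2O3 wt% = 101.961 / 483.215 × 100 = 21.10%.

21.10 wt%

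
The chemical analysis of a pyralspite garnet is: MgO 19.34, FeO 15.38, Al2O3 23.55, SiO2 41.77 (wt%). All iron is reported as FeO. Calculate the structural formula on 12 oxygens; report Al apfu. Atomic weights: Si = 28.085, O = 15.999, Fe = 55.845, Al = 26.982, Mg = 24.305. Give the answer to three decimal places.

1.996 Al apfu

MgO: 19.34/40.304 = 0.47985 mol → 0.47985 mol Mg, 0.47985 mol O.
FeO: 15.38/71.844 = 0.21407 mol → 0.21407 mol Fe, 0.21407 mol O.
Al2O3: 23.55/101.961 = 0.23097 mol → 0.46194 mol Al, 0.69291 mol O.
SiO2: 41.77/60.083 = 0.69520 mol → 0.69520 mol Si, 1.39040 mol O.
Total oxygen = 2.77723 mol. Normalization factor = 12/2.77723 = 4.32085.
Al per 12 O = 0.46194 × 4.32085 = 1.996.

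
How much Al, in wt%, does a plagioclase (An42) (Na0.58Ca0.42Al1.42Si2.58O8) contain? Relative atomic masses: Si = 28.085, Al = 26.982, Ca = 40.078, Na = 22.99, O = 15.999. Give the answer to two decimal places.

14.25 wt%

Formula mass = 0.58·22.99 + 0.42·40.078 + 1.42·26.982 + 2.58·28.085 + 8·15.999 = 268.933 g/mol, of which 38.314 g is Al.
So Al makes up 38.314/268.933 = 0.1425 of the mass, i.e. 14.25%.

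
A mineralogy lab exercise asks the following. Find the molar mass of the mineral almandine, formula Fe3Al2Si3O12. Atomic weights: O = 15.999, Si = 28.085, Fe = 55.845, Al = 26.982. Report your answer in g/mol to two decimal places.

M = 3·55.845 + 2·26.982 + 3·28.085 + 12·15.999

497.74 g/mol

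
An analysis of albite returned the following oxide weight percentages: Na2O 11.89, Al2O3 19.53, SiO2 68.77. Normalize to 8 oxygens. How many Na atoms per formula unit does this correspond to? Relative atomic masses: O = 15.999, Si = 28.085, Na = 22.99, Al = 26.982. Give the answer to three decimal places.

1.005 Na apfu

11.89 wt% Na2O ÷ 61.979 g/mol = 0.19184 mol, giving 0.38368 Na and 0.19184 O.
19.53 wt% Al2O3 ÷ 101.961 g/mol = 0.19154 mol, giving 0.38308 Al and 0.57462 O.
68.77 wt% SiO2 ÷ 60.083 g/mol = 1.14458 mol, giving 1.14458 Si and 2.28916 O.
Oxygen sums to 3.05562; scaling by 8/3.05562 = 2.61813 puts the formula on 8 O.
Na: 0.38368 × 2.61813 = 1.005 atoms per formula unit.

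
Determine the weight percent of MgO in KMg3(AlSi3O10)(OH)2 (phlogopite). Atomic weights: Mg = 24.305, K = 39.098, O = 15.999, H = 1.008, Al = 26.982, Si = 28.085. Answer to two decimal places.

Molar mass of KMg3(AlSi3O10)(OH)2 = 1×39.098 + 3×24.305 + 1×26.982 + 3×28.085 + 12×15.999 + 2×1.008 = 417.254 g/mol.
Each formula unit contains 3 Mg, equivalent to 3/1 = 3.0000 mol MgO.
M(MgO) = 1×24.305 + 1×15.999 = 40.304 g/mol.
Mass of MgO per formula unit = 3.0000 × 40.304 = 120.912 g.
MgO wt% = 120.912 / 417.254 × 100 = 28.98%.

28.98 wt%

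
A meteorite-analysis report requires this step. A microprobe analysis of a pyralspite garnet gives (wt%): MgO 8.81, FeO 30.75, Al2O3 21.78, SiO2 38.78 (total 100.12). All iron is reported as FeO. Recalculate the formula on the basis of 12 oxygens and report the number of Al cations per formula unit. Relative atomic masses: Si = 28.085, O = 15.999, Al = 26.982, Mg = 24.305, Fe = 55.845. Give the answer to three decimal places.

MgO: 8.81/40.304 = 0.21859 mol → 0.21859 mol Mg, 0.21859 mol O.
FeO: 30.75/71.844 = 0.42801 mol → 0.42801 mol Fe, 0.42801 mol O.
Al2O3: 21.78/101.961 = 0.21361 mol → 0.42722 mol Al, 0.64083 mol O.
SiO2: 38.78/60.083 = 0.64544 mol → 0.64544 mol Si, 1.29088 mol O.
Total oxygen = 2.57831 mol. Normalization factor = 12/2.57831 = 4.65421.
Al per 12 O = 0.42722 × 4.65421 = 1.988.

1.988 Al apfu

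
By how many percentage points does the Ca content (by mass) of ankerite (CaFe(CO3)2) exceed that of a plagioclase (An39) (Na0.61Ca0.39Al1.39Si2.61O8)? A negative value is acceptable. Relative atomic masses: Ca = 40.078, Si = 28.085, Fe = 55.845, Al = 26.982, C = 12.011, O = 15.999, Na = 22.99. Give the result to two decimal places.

First mineral: 40.078 g Ca in 215.939 g formula = 18.56 wt% Ca.
Second mineral: 15.630 g Ca in 268.453 g formula = 5.82 wt% Ca.
18.56% − 5.82% gives a difference of 12.74 percentage points.

12.74 percentage points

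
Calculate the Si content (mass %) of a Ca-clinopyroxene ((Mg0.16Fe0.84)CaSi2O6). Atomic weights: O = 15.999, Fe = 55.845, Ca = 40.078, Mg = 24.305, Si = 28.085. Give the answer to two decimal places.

Formula mass = 0.16·24.305 + 0.84·55.845 + 1·40.078 + 2·28.085 + 6·15.999 = 243.041 g/mol, of which 56.170 g is Si.
So Si makes up 56.170/243.041 = 0.2311 of the mass, i.e. 23.11%.

23.11 mass %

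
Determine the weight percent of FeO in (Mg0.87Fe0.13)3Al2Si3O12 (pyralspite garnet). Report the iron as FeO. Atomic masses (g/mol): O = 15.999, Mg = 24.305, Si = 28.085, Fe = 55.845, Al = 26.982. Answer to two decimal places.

M((Mg0.87Fe0.13)3Al2Si3O12) = 415.423 g/mol; M(FeO) = 71.844 g/mol.
Moles FeO per formula unit = 0.39 Fe ÷ 1 = 0.3900.
FeO fraction = (0.3900 × 71.844) / 415.423 = 28.019/415.423 = 0.0674.

6.74 wt%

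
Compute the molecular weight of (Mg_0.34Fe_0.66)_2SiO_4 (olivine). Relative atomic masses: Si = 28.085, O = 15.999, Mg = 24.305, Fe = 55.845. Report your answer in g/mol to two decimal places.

The formula mass is the sum 0.68×24.305 + 1.32×55.845 + 1×28.085 + 4×15.999.

182.32 g/mol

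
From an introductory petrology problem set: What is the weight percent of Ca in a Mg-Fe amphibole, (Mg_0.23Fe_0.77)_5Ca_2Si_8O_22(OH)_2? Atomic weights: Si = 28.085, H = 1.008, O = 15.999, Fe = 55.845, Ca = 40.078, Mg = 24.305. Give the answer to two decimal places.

8.58 mass %

Molar mass of (Mg_0.23Fe_0.77)_5Ca_2Si_8O_22(OH)_2: 1.15·24.305 + 3.85·55.845 + 2·40.078 + 8·28.085 + 24·15.999 + 2·1.008 = 933.782 g/mol.
Mass of Ca per formula unit: 2 × 40.078 = 80.156 g.
Weight fraction Ca = 80.156 / 933.782 = 0.0858.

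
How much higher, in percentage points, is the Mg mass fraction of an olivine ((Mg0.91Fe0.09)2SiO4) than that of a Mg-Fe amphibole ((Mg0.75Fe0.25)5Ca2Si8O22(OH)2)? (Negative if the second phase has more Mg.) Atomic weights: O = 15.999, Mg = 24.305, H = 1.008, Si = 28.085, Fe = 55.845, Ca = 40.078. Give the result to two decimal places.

First mineral: 44.235 g Mg in 146.368 g formula = 30.22 wt% Mg.
Second mineral: 91.144 g Mg in 851.778 g formula = 10.70 wt% Mg.
30.22% − 10.70% gives a difference of 19.52 percentage points.

19.52 percentage points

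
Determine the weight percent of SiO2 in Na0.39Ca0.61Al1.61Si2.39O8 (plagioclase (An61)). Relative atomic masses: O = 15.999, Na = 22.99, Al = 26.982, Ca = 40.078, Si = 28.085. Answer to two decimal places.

52.80 wt%

Molar mass of Na0.39Ca0.61Al1.61Si2.39O8 = 0.39·22.99 + 0.61·40.078 + 1.61·26.982 + 2.39·28.085 + 8·15.999 = 271.970 g/mol.
Each formula unit contains 2.39 Si, equivalent to 2.39/1 = 2.3900 mol SiO2.
M(SiO2) = 1×28.085 + 2×15.999 = 60.083 g/mol.
Mass of SiO2 per formula unit = 2.3900 × 60.083 = 143.598 g.
SiO2 wt% = 143.598 / 271.970 × 100 = 52.80%.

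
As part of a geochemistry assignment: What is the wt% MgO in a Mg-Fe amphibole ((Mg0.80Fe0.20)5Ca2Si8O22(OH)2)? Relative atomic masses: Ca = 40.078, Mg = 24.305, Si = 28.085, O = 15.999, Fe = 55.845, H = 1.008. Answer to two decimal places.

19.10 wt%

Molar mass of (Mg0.80Fe0.20)5Ca2Si8O22(OH)2 = 4·24.305 + 1·55.845 + 2·40.078 + 8·28.085 + 24·15.999 + 2·1.008 = 843.893 g/mol.
Each formula unit contains 4 Mg, equivalent to 4/1 = 4.0000 mol MgO.
M(MgO) = 1×24.305 + 1×15.999 = 40.304 g/mol.
Mass of MgO per formula unit = 4.0000 × 40.304 = 161.216 g.
MgO wt% = 161.216 / 843.893 × 100 = 19.10%.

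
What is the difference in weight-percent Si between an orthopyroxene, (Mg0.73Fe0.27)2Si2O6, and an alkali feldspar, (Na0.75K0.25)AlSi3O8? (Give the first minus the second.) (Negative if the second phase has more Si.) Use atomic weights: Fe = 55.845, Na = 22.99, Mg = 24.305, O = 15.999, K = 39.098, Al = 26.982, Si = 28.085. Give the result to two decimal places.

M((Mg0.73Fe0.27)2Si2O6) = 217.806 g/mol, so wt% Si = 56.170/217.806 × 100 = 25.79%.
M((Na0.75K0.25)AlSi3O8) = 266.246 g/mol, so wt% Si = 84.255/266.246 × 100 = 31.65%.
25.79 − 31.65 = -5.86 pp.

-5.86 percentage points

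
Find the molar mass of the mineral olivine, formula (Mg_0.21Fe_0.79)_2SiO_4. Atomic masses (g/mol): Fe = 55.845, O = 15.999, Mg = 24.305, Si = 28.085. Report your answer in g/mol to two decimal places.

M = 0.42·24.305 + 1.58·55.845 + 1·28.085 + 4·15.999

190.52 g/mol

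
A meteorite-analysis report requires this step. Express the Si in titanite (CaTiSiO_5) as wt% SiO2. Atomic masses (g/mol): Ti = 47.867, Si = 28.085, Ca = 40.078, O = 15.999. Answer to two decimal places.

30.65 wt%

Molar mass of CaTiSiO_5 = 1×40.078 + 1×47.867 + 1×28.085 + 5×15.999 = 196.025 g/mol.
Each formula unit contains 1 Si, equivalent to 1/1 = 1.0000 mol SiO2.
M(SiO2) = 1×28.085 + 2×15.999 = 60.083 g/mol.
Mass of SiO2 per formula unit = 1.0000 × 60.083 = 60.083 g.
SiO2 wt% = 60.083 / 196.025 × 100 = 30.65%.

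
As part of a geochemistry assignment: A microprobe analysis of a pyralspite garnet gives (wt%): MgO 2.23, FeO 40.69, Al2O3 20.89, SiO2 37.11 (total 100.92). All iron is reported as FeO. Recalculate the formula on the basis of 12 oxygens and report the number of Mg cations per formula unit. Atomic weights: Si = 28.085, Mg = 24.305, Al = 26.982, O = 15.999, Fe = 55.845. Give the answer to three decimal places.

0.269 Mg apfu

MgO (M=40.304): mol = 0.05533; Mg = 0.05533, O = 0.05533.
FeO (M=71.844): mol = 0.56637; Fe = 0.56637, O = 0.56637.
Al2O3 (M=101.961): mol = 0.20488; Al = 0.40976, O = 0.61464.
SiO2 (M=60.083): mol = 0.61765; Si = 0.61765, O = 1.23530.
ΣO = 2.47164; factor = 12/ΣO = 4.85508.
Mg apfu = 0.05533 × 4.85508 = 0.269.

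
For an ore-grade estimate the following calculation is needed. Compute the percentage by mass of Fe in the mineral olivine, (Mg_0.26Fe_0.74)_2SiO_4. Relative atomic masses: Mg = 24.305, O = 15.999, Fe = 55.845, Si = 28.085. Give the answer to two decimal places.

44.11 mass %

Molar mass of (Mg_0.26Fe_0.74)_2SiO_4: 0.52*24.305 + 1.48*55.845 + 1*28.085 + 4*15.999 = 187.370 g/mol.
Mass of Fe per formula unit: 1.48 × 55.845 = 82.651 g.
Weight fraction Fe = 82.651 / 187.370 = 0.4411.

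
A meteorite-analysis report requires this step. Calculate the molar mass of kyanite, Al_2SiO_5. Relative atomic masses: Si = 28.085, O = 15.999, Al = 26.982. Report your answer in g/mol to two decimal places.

The formula mass is the sum 2·26.982 + 1·28.085 + 5·15.999.

162.04 g/mol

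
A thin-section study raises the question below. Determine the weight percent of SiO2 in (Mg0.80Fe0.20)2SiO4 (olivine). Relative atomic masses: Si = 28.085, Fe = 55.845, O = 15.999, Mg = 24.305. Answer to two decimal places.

39.19 wt%

Molar mass of (Mg0.80Fe0.20)2SiO4 = 1.60*24.305 + 0.40*55.845 + 1*28.085 + 4*15.999 = 153.307 g/mol.
Each formula unit contains 1 Si, equivalent to 1/1 = 1.0000 mol SiO2.
M(SiO2) = 1×28.085 + 2×15.999 = 60.083 g/mol.
Mass of SiO2 per formula unit = 1.0000 × 60.083 = 60.083 g.
SiO2 wt% = 60.083 / 153.307 × 100 = 39.19%.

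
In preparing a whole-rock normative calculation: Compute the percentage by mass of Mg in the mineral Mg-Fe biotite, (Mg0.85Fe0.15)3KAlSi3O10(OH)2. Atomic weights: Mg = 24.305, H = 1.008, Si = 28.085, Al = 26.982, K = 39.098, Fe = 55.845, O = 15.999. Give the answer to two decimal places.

14.37 weight percent

Molar mass of (Mg0.85Fe0.15)3KAlSi3O10(OH)2: 2.55·24.305 + 0.45·55.845 + 1·39.098 + 1·26.982 + 3·28.085 + 12·15.999 + 2·1.008 = 431.447 g/mol.
Mass of Mg per formula unit: 2.55 × 24.305 = 61.978 g.
Weight fraction Mg = 61.978 / 431.447 = 0.1437.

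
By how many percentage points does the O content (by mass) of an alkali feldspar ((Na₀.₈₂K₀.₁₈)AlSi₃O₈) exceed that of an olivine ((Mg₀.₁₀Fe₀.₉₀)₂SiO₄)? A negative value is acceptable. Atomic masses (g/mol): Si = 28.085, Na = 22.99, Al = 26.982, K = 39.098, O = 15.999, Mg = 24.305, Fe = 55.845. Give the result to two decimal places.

15.87 percentage points

O in (Na₀.₈₂K₀.₁₈)AlSi₃O₈: molar mass 265.118 g/mol; 8×15.999 = 127.992 g → 48.28 wt%.
O in (Mg₀.₁₀Fe₀.₉₀)₂SiO₄: molar mass 197.463 g/mol; 4×15.999 = 63.996 g → 32.41 wt%.
Difference = 48.28 − 32.41 = 15.87 percentage points.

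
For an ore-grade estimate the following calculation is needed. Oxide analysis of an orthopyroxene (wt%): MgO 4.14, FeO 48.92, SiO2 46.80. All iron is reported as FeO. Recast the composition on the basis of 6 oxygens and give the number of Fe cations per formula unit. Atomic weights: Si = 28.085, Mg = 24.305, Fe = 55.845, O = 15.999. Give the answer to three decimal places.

MgO: 4.14/40.304 = 0.10272 mol → 0.10272 mol Mg, 0.10272 mol O.
FeO: 48.92/71.844 = 0.68092 mol → 0.68092 mol Fe, 0.68092 mol O.
SiO2: 46.80/60.083 = 0.77892 mol → 0.77892 mol Si, 1.55784 mol O.
Total oxygen = 2.34148 mol. Normalization factor = 6/2.34148 = 2.56248.
Fe per 6 O = 0.68092 × 2.56248 = 1.745.

1.745 Fe apfu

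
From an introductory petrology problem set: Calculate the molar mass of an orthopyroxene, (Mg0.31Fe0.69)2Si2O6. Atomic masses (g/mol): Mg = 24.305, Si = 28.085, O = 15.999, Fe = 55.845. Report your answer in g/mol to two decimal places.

Mg: 0.62 × 24.305 = 15.0691
Fe: 1.38 × 55.845 = 77.0661
Si: 2 × 28.085 = 56.1700
O: 6 × 15.999 = 95.9940
Summing the contributions gives the formula mass.

244.30 g/mol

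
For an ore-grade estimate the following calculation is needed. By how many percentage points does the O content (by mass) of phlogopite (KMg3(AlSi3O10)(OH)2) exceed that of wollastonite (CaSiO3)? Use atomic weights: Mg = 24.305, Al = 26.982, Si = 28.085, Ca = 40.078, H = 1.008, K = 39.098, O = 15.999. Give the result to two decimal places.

4.69 percentage points

O in KMg3(AlSi3O10)(OH)2: molar mass 417.254 g/mol; 12×15.999 = 191.988 g → 46.01 wt%.
O in CaSiO3: molar mass 116.160 g/mol; 3×15.999 = 47.997 g → 41.32 wt%.
Difference = 46.01 − 41.32 = 4.69 percentage points.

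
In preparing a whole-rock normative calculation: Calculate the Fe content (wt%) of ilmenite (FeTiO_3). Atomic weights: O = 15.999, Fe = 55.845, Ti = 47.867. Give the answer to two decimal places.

36.81 wt%

M(FeTiO_3) = 151.709 g/mol.
Fe contributes 1 × 55.845 = 55.845 g per mole.
55.845/151.709 = 0.3681 → 36.81%.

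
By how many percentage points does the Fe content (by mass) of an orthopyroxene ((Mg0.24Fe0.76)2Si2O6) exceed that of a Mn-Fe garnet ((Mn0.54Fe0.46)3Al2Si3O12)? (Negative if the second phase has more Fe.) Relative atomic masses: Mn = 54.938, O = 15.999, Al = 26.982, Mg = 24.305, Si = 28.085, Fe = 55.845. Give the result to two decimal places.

18.60 percentage points

M((Mg0.24Fe0.76)2Si2O6) = 248.715 g/mol, so wt% Fe = 84.884/248.715 × 100 = 34.13%.
M((Mn0.54Fe0.46)3Al2Si3O12) = 496.273 g/mol, so wt% Fe = 77.066/496.273 × 100 = 15.53%.
34.13 − 15.53 = 18.60 pp.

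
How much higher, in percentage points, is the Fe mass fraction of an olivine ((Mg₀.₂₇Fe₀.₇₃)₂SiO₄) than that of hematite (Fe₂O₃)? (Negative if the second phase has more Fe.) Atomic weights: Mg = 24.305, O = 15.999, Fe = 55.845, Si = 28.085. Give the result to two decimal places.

-26.28 percentage points

First mineral: 81.534 g Fe in 186.739 g formula = 43.66 wt% Fe.
Second mineral: 111.690 g Fe in 159.687 g formula = 69.94 wt% Fe.
43.66% − 69.94% gives a difference of -26.28 percentage points.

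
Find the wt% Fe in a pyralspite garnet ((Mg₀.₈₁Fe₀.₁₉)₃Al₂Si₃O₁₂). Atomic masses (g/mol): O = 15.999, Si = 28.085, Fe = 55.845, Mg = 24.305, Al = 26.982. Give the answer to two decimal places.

7.56 weight percent

M((Mg₀.₈₁Fe₀.₁₉)₃Al₂Si₃O₁₂) = 421.100 g/mol.
Fe contributes 0.57 × 55.845 = 31.832 g per mole.
31.832/421.100 = 0.0756 → 7.56%.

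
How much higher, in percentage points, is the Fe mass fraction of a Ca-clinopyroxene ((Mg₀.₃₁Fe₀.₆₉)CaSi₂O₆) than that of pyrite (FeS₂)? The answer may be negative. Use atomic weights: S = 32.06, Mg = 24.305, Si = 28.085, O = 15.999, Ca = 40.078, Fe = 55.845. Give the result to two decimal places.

Fe in (Mg₀.₃₁Fe₀.₆₉)CaSi₂O₆: molar mass 238.310 g/mol; 0.69×55.845 = 38.533 g → 16.17 wt%.
Fe in FeS₂: molar mass 119.965 g/mol; 1×55.845 = 55.845 g → 46.55 wt%.
Difference = 16.17 − 46.55 = -30.38 percentage points.

-30.38 percentage points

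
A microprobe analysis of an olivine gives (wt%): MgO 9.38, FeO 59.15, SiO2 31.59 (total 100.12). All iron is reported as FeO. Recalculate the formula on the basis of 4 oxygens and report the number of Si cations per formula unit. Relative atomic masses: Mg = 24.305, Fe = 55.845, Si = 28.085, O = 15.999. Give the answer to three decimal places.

9.38 wt% MgO ÷ 40.304 g/mol = 0.23273 mol, giving 0.23273 Mg and 0.23273 O.
59.15 wt% FeO ÷ 71.844 g/mol = 0.82331 mol, giving 0.82331 Fe and 0.82331 O.
31.59 wt% SiO2 ÷ 60.083 g/mol = 0.52577 mol, giving 0.52577 Si and 1.05154 O.
Oxygen sums to 2.10758; scaling by 4/2.10758 = 1.89791 puts the formula on 4 O.
Si: 0.52577 × 1.89791 = 0.998 atoms per formula unit.

0.998 Si apfu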